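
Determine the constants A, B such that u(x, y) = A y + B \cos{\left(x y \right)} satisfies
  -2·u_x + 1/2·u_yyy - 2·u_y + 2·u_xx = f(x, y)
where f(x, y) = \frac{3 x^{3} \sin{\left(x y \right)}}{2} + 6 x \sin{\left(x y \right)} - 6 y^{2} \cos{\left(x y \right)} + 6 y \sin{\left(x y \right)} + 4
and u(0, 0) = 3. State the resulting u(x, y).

Substitute the ansatz u = A y + B \cos{\left(x y \right)} into the left-hand side.
Derivatives of the ansatz:
  u_x = - B y \sin{\left(x y \right)}
  u_yyy = B x^{3} \sin{\left(x y \right)}
  u_y = A - B x \sin{\left(x y \right)}
  u_xx = - B y^{2} \cos{\left(x y \right)}
Term by term:
  -2·u_x = 2 B y \sin{\left(x y \right)}
  1/2·u_yyy = \frac{B x^{3} \sin{\left(x y \right)}}{2}
  -2·u_y = - 2 A + 2 B x \sin{\left(x y \right)}
  2·u_xx = - 2 B y^{2} \cos{\left(x y \right)}
So the left-hand side equals
  - 2 A + \frac{B x^{3} \sin{\left(x y \right)}}{2} + 2 B x \sin{\left(x y \right)} - 2 B y^{2} \cos{\left(x y \right)} + 2 B y \sin{\left(x y \right)}
This must equal f(x, y) = \frac{3 x^{3} \sin{\left(x y \right)}}{2} + 6 x \sin{\left(x y \right)} - 6 y^{2} \cos{\left(x y \right)} + 6 y \sin{\left(x y \right)} + 4 identically.
Matching coefficients of the independent functions:
  [constant term]:  - 2 A = 4
  [x \sin{\left(x y \right)}, y \sin{\left(x y \right)}]:  2 B = 6
  [x^{3} \sin{\left(x y \right)}]:  \frac{B}{2} = \frac{3}{2}
  [y^{2} \cos{\left(x y \right)}]:  - 2 B = -6
Solving: A = -2, B = 3.
Check against the point condition:
  u(0, 0) = 3  ⟹  B = 3  ✓
Hence u(x, y) = - 2 y + 3 \cos{\left(x y \right)}.

Answer: u(x, y) = - 2 y + 3 \cos{\left(x y \right)}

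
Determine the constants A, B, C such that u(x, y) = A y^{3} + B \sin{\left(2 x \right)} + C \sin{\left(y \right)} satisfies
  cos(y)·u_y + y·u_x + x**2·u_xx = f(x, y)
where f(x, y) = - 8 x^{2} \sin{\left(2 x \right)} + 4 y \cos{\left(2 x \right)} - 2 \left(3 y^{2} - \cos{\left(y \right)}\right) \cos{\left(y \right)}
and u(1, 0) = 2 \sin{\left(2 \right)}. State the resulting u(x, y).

Substitute the ansatz u = A y^{3} + B \sin{\left(2 x \right)} + C \sin{\left(y \right)} into the left-hand side.
Derivatives of the ansatz:
  u_y = 3 A y^{2} + C \cos{\left(y \right)}
  u_x = 2 B \cos{\left(2 x \right)}
  u_xx = - 4 B \sin{\left(2 x \right)}
Term by term:
  cos(y)·u_y = 3 A y^{2} \cos{\left(y \right)} + C \cos^{2}{\left(y \right)}
  y·u_x = 2 B y \cos{\left(2 x \right)}
  x**2·u_xx = - 4 B x^{2} \sin{\left(2 x \right)}
So the left-hand side equals
  3 A y^{2} \cos{\left(y \right)} - 4 B x^{2} \sin{\left(2 x \right)} + 2 B y \cos{\left(2 x \right)} + C \cos^{2}{\left(y \right)}
This must equal f(x, y) identically; expanded, f = - 8 x^{2} \sin{\left(2 x \right)} - 6 y^{2} \cos{\left(y \right)} + 4 y \cos{\left(2 x \right)} + 2 \cos^{2}{\left(y \right)}.
Matching coefficients of the independent functions:
  [x^{2} \sin{\left(2 x \right)}]:  - 4 B = -8
  [y \cos{\left(2 x \right)}]:  2 B = 4
  [y^{2} \cos{\left(y \right)}]:  3 A = -6
  [\cos^{2}{\left(y \right)}]:  C = 2
Solving: A = -2, B = 2, C = 2.
Check against the point condition:
  u(1, 0) = 2 \sin{\left(2 \right)}  ⟹  B \sin{\left(2 \right)} = 2 \sin{\left(2 \right)}  ✓
Hence u(x, y) = - 2 y^{3} + 2 \sin{\left(2 x \right)} + 2 \sin{\left(y \right)}.

Answer: u(x, y) = - 2 y^{3} + 2 \sin{\left(2 x \right)} + 2 \sin{\left(y \right)}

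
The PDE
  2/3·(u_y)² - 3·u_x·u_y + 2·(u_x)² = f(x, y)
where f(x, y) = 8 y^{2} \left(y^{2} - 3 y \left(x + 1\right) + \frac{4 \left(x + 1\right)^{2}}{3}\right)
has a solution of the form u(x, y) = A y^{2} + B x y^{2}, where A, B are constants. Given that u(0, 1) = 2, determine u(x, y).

Substitute the ansatz u = A y^{2} + B x y^{2} into the left-hand side.
Derivatives of the ansatz:
  u_y = 2 A y + 2 B x y
  u_x = B y^{2}
Term by term:
  2/3·(u_y)² = \frac{8 A^{2} y^{2}}{3} + \frac{16 A B x y^{2}}{3} + \frac{8 B^{2} x^{2} y^{2}}{3}
  -3·u_x·u_y = - 6 A B y^{3} - 6 B^{2} x y^{3}
  2·(u_x)² = 2 B^{2} y^{4}
So the left-hand side equals
  \frac{8 A^{2} y^{2}}{3} + \frac{16 A B x y^{2}}{3} - 6 A B y^{3} + \frac{8 B^{2} x^{2} y^{2}}{3} - 6 B^{2} x y^{3} + 2 B^{2} y^{4}
This must equal f(x, y) identically; expanded, f = \frac{32 x^{2} y^{2}}{3} - 24 x y^{3} + \frac{64 x y^{2}}{3} + 8 y^{4} - 24 y^{3} + \frac{32 y^{2}}{3}.
Matching coefficients of the independent functions:
  [y^{2}]:  \frac{8 A^{2}}{3} = \frac{32}{3}
  [y^{3}]:  - 6 A B = -24
  [y^{4}]:  2 B^{2} = 8
  [x y^{2}]:  \frac{16 A B}{3} = \frac{64}{3}
  [x y^{3}]:  - 6 B^{2} = -24
  [x^{2} y^{2}]:  \frac{8 B^{2}}{3} = \frac{32}{3}
These equations allow (A, B) = (-2, -2) or (2, 2).
Impose the point condition(s):
  u(0, 1) = 2  ⟹  A = 2
Only A = 2, B = 2 satisfies everything.
Hence u(x, y) = 2 x y^{2} + 2 y^{2}.

Answer: u(x, y) = 2 x y^{2} + 2 y^{2}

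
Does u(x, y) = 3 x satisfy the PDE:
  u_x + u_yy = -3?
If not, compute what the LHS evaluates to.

Answer: No, the LHS evaluates to 3

Derivation:
Evaluate each term of the left-hand side for u = 3 x.
Derivatives:
  u_x = 3
  u_yy = 0
Terms:
  u_x = 3
  u_yy = 0
Sum: LHS = 3
Given right-hand side: -3. Difference LHS − RHS = 6 ≠ 0, so u is not a solution.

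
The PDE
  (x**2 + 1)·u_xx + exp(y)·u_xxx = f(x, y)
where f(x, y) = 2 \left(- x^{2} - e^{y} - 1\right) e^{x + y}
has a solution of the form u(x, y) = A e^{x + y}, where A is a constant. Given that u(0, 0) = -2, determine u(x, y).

Substitute the ansatz u = A e^{x + y} into the left-hand side.
Derivatives of the ansatz:
  u_xx = A e^{x} e^{y}
  u_xxx = A e^{x} e^{y}
Term by term:
  (x**2 + 1)·u_xx = A x^{2} e^{x} e^{y} + A e^{x} e^{y}
  exp(y)·u_xxx = A e^{x} e^{2 y}
So the left-hand side equals
  A x^{2} e^{x} e^{y} + A e^{x} e^{2 y} + A e^{x} e^{y}
This must equal f(x, y) identically; expanded, f = - 2 x^{2} e^{x} e^{y} - 2 e^{x} e^{2 y} - 2 e^{x} e^{y}.
Matching coefficients of the independent functions:
  [e^{x} e^{y}, e^{x} e^{2 y}, x^{2} e^{x} e^{y}]:  A = -2
Solving: A = -2.
Check against the point condition:
  u(0, 0) = -2  ⟹  A = -2  ✓
Hence u(x, y) = - 2 e^{x + y}.

Answer: u(x, y) = - 2 e^{x + y}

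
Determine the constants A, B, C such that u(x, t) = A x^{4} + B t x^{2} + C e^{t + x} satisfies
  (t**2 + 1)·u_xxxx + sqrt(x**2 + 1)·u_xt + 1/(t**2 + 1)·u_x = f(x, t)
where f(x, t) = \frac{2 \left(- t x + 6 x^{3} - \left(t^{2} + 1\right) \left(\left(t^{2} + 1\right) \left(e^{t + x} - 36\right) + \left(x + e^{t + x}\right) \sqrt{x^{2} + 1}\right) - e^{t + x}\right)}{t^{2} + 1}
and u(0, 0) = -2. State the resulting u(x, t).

Answer: u(x, t) = - t x^{2} + 3 x^{4} - 2 e^{t + x}

Derivation:
Substitute the ansatz u = A x^{4} + B t x^{2} + C e^{t + x} into the left-hand side.
Derivatives of the ansatz:
  u_xxxx = 24 A + C e^{t} e^{x}
  u_xt = 2 B x + C e^{t} e^{x}
  u_x = 4 A x^{3} + 2 B t x + C e^{t} e^{x}
Term by term:
  (t**2 + 1)·u_xxxx = 24 A t^{2} + 24 A + C t^{2} e^{t} e^{x} + C e^{t} e^{x}
  sqrt(x**2 + 1)·u_xt = 2 B x \sqrt{x^{2} + 1} + C \sqrt{x^{2} + 1} e^{t} e^{x}
  1/(t**2 + 1)·u_x = \frac{4 A x^{3}}{t^{2} + 1} + \frac{2 B t x}{t^{2} + 1} + \frac{C e^{t} e^{x}}{t^{2} + 1}
So the left-hand side equals
  24 A t^{2} + \frac{4 A x^{3}}{t^{2} + 1} + 24 A + \frac{2 B t x}{t^{2} + 1} + 2 B x \sqrt{x^{2} + 1} + C t^{2} e^{t} e^{x} + C \sqrt{x^{2} + 1} e^{t} e^{x} + C e^{t} e^{x} + \frac{C e^{t} e^{x}}{t^{2} + 1}
This must equal f(x, t) identically; expanded, f = - 2 t^{2} e^{t} e^{x} + 72 t^{2} - \frac{2 t x}{t^{2} + 1} + \frac{12 x^{3}}{t^{2} + 1} - 2 x \sqrt{x^{2} + 1} - 2 \sqrt{x^{2} + 1} e^{t} e^{x} - 2 e^{t} e^{x} + 72 - \frac{2 e^{t} e^{x}}{t^{2} + 1}.
Matching coefficients of the independent functions:
  [constant term, t^{2}]:  24 A = 72
  [x \sqrt{x^{2} + 1}, \frac{t x}{t^{2} + 1}]:  2 B = -2
  [\frac{x^{3}}{t^{2} + 1}]:  4 A = 12
  [e^{t} e^{x}, t^{2} e^{t} e^{x}, \frac{e^{t} e^{x}}{t^{2} + 1}, \sqrt{x^{2} + 1} e^{t} e^{x}]:  C = -2
Solving: A = 3, B = -1, C = -2.
Check against the point condition:
  u(0, 0) = -2  ⟹  C = -2  ✓
Hence u(x, t) = - t x^{2} + 3 x^{4} - 2 e^{t + x}.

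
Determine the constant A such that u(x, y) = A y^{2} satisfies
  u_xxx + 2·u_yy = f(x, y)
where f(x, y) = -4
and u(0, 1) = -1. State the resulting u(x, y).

Answer: u(x, y) = - y^{2}

Derivation:
Substitute the ansatz u = A y^{2} into the left-hand side.
Derivatives of the ansatz:
  u_xxx = 0
  u_yy = 2 A
Term by term:
  u_xxx = 0
  2·u_yy = 4 A
So the left-hand side equals
  4 A
This must equal f(x, y) = -4 identically.
Matching coefficients of the independent functions:
  [constant term]:  4 A = -4
Solving: A = -1.
Check against the point condition:
  u(0, 1) = -1  ⟹  A = -1  ✓
Hence u(x, y) = - y^{2}.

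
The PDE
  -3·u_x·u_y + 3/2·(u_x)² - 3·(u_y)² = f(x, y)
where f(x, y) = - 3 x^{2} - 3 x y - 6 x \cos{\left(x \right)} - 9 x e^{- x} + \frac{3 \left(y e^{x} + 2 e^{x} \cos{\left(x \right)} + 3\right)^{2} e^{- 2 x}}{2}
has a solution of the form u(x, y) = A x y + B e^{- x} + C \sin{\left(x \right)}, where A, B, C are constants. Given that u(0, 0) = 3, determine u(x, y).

Substitute the ansatz u = A x y + B e^{- x} + C \sin{\left(x \right)} into the left-hand side.
Derivatives of the ansatz:
  u_x = A y - B e^{- x} + C \cos{\left(x \right)}
  u_y = A x
Term by term:
  -3·u_x·u_y = - 3 A^{2} x y + 3 A B x e^{- x} - 3 A C x \cos{\left(x \right)}
  3/2·(u_x)² = \frac{3 A^{2} y^{2}}{2} - 3 A B y e^{- x} + 3 A C y \cos{\left(x \right)} + \frac{3 B^{2} e^{- 2 x}}{2} - 3 B C e^{- x} \cos{\left(x \right)} + \frac{3 C^{2} \cos^{2}{\left(x \right)}}{2}
  -3·(u_y)² = - 3 A^{2} x^{2}
So the left-hand side equals
  - 3 A^{2} x^{2} - 3 A^{2} x y + \frac{3 A^{2} y^{2}}{2} + 3 A B x e^{- x} - 3 A B y e^{- x} - 3 A C x \cos{\left(x \right)} + 3 A C y \cos{\left(x \right)} + \frac{3 B^{2} e^{- 2 x}}{2} - 3 B C e^{- x} \cos{\left(x \right)} + \frac{3 C^{2} \cos^{2}{\left(x \right)}}{2}
This must equal f(x, y) identically; expanded, f = - 3 x^{2} - 3 x y - 6 x \cos{\left(x \right)} - 9 x e^{- x} + \frac{3 y^{2}}{2} + 6 y \cos{\left(x \right)} + 9 y e^{- x} + 6 \cos^{2}{\left(x \right)} + 18 e^{- x} \cos{\left(x \right)} + \frac{27 e^{- 2 x}}{2}.
Matching coefficients of the independent functions:
  [x^{2}, x y]:  - 3 A^{2} = -3
  [y^{2}]:  \frac{3 A^{2}}{2} = \frac{3}{2}
  [x e^{- x}]:  3 A B = -9
  [x \cos{\left(x \right)}]:  - 3 A C = -6
  [y e^{- x}]:  - 3 A B = 9
  [y \cos{\left(x \right)}]:  3 A C = 6
  [e^{- x} \cos{\left(x \right)}]:  - 3 B C = 18
  [e^{- 2 x}]:  \frac{3 B^{2}}{2} = \frac{27}{2}
  [\cos^{2}{\left(x \right)}]:  \frac{3 C^{2}}{2} = 6
These equations allow (A, B, C) = (-1, 3, -2) or (1, -3, 2).
Impose the point condition(s):
  u(0, 0) = 3  ⟹  B = 3
Only A = -1, B = 3, C = -2 satisfies everything.
Hence u(x, y) = - x y - 2 \sin{\left(x \right)} + 3 e^{- x}.

Answer: u(x, y) = - x y - 2 \sin{\left(x \right)} + 3 e^{- x}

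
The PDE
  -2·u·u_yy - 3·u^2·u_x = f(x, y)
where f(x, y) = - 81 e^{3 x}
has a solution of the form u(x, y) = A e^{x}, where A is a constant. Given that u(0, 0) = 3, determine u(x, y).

Substitute the ansatz u = A e^{x} into the left-hand side.
Derivatives of the ansatz:
  u_yy = 0
  u_x = A e^{x}
Term by term:
  -2·u·u_yy = 0
  -3·u^2·u_x = - 3 A^{3} e^{3 x}
So the left-hand side equals
  - 3 A^{3} e^{3 x}
This must equal f(x, y) = - 81 e^{3 x} identically.
Matching coefficients of the independent functions:
  [e^{3 x}]:  - 3 A^{3} = -81
Solving: A = 3.
Check against the point condition:
  u(0, 0) = 3  ⟹  A = 3  ✓
Hence u(x, y) = 3 e^{x}.

Answer: u(x, y) = 3 e^{x}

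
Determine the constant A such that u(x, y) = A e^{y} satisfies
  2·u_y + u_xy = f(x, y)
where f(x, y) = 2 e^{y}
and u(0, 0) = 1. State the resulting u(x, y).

Substitute the ansatz u = A e^{y} into the left-hand side.
Derivatives of the ansatz:
  u_y = A e^{y}
  u_xy = 0
Term by term:
  2·u_y = 2 A e^{y}
  u_xy = 0
So the left-hand side equals
  2 A e^{y}
This must equal f(x, y) = 2 e^{y} identically.
Matching coefficients of the independent functions:
  [e^{y}]:  2 A = 2
Solving: A = 1.
Check against the point condition:
  u(0, 0) = 1  ⟹  A = 1  ✓
Hence u(x, y) = e^{y}.

Answer: u(x, y) = e^{y}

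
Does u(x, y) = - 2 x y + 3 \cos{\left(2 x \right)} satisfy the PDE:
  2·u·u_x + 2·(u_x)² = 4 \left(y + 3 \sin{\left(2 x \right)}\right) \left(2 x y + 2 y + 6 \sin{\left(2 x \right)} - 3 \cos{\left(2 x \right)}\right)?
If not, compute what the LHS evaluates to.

Evaluate each term of the left-hand side for u = - 2 x y + 3 \cos{\left(2 x \right)}.
Derivatives:
  u_x = - 2 y - 6 \sin{\left(2 x \right)}
Terms:
  2·u·u_x = 4 \left(y + 3 \sin{\left(2 x \right)}\right) \left(2 x y - 3 \cos{\left(2 x \right)}\right)
  2·(u_x)² = 8 \left(y + 3 \sin{\left(2 x \right)}\right)^{2}
Sum: LHS = 4 \left(y + 3 \sin{\left(2 x \right)}\right) \left(2 x y + 2 y + 6 \sin{\left(2 x \right)} - 3 \cos{\left(2 x \right)}\right)
This is exactly the given right-hand side, so u is a solution.

Answer: Yes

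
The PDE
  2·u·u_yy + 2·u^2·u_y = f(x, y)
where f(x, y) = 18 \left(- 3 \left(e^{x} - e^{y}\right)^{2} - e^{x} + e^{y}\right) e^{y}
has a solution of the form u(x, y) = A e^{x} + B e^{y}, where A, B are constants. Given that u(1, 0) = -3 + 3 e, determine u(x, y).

Substitute the ansatz u = A e^{x} + B e^{y} into the left-hand side.
Derivatives of the ansatz:
  u_yy = B e^{y}
  u_y = B e^{y}
Term by term:
  2·u·u_yy = 2 A B e^{x} e^{y} + 2 B^{2} e^{2 y}
  2·u^2·u_y = 2 A^{2} B e^{2 x} e^{y} + 4 A B^{2} e^{x} e^{2 y} + 2 B^{3} e^{3 y}
So the left-hand side equals
  2 A^{2} B e^{2 x} e^{y} + 4 A B^{2} e^{x} e^{2 y} + 2 A B e^{x} e^{y} + 2 B^{3} e^{3 y} + 2 B^{2} e^{2 y}
This must equal f(x, y) identically; expanded, f = - 54 e^{2 x} e^{y} + 108 e^{x} e^{2 y} - 18 e^{x} e^{y} - 54 e^{3 y} + 18 e^{2 y}.
Matching coefficients of the independent functions:
  [e^{x} e^{y}]:  2 A B = -18
  [e^{x} e^{2 y}]:  4 A B^{2} = 108
  [e^{2 x} e^{y}]:  2 A^{2} B = -54
  [e^{2 y}]:  2 B^{2} = 18
  [e^{3 y}]:  2 B^{3} = -54
Solving: A = 3, B = -3.
Check against the point condition:
  u(1, 0) = -3 + 3 e  ⟹  e A + B = -3 + 3 e  ✓
Hence u(x, y) = 3 e^{x} - 3 e^{y}.

Answer: u(x, y) = 3 e^{x} - 3 e^{y}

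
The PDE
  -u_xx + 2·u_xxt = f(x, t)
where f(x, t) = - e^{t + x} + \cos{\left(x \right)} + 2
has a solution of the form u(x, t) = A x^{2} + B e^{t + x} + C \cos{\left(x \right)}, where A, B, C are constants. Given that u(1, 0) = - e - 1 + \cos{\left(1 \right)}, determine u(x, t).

Answer: u(x, t) = - x^{2} - e^{t + x} + \cos{\left(x \right)}

Derivation:
Substitute the ansatz u = A x^{2} + B e^{t + x} + C \cos{\left(x \right)} into the left-hand side.
Derivatives of the ansatz:
  u_xx = 2 A + B e^{t} e^{x} - C \cos{\left(x \right)}
  u_xxt = B e^{t} e^{x}
Term by term:
  -u_xx = - 2 A - B e^{t} e^{x} + C \cos{\left(x \right)}
  2·u_xxt = 2 B e^{t} e^{x}
So the left-hand side equals
  - 2 A + B e^{t} e^{x} + C \cos{\left(x \right)}
This must equal f(x, t) identically; expanded, f = - e^{t} e^{x} + \cos{\left(x \right)} + 2.
Matching coefficients of the independent functions:
  [constant term]:  - 2 A = 2
  [e^{t} e^{x}]:  B = -1
  [\cos{\left(x \right)}]:  C = 1
Solving: A = -1, B = -1, C = 1.
Check against the point condition:
  u(1, 0) = - e - 1 + \cos{\left(1 \right)}  ⟹  A + e B + C \cos{\left(1 \right)} = - e - 1 + \cos{\left(1 \right)}  ✓
Hence u(x, t) = - x^{2} - e^{t + x} + \cos{\left(x \right)}.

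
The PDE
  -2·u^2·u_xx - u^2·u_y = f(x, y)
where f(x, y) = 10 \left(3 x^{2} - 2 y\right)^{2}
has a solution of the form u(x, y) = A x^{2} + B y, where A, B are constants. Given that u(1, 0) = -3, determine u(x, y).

Answer: u(x, y) = - 3 x^{2} + 2 y

Derivation:
Substitute the ansatz u = A x^{2} + B y into the left-hand side.
Derivatives of the ansatz:
  u_xx = 2 A
  u_y = B
Term by term:
  -2·u^2·u_xx = - 4 A^{3} x^{4} - 8 A^{2} B x^{2} y - 4 A B^{2} y^{2}
  -u^2·u_y = - A^{2} B x^{4} - 2 A B^{2} x^{2} y - B^{3} y^{2}
So the left-hand side equals
  - 4 A^{3} x^{4} - A^{2} B x^{4} - 8 A^{2} B x^{2} y - 2 A B^{2} x^{2} y - 4 A B^{2} y^{2} - B^{3} y^{2}
This must equal f(x, y) identically; expanded, f = 90 x^{4} - 120 x^{2} y + 40 y^{2}.
Matching coefficients of the independent functions:
  [x^{4}]:  - 4 A^{3} - A^{2} B = 90
  [y^{2}]:  - 4 A B^{2} - B^{3} = 40
  [x^{2} y]:  - 8 A^{2} B - 2 A B^{2} = -120
Solving: A = -3, B = 2.
Check against the point condition:
  u(1, 0) = -3  ⟹  A = -3  ✓
Hence u(x, y) = - 3 x^{2} + 2 y.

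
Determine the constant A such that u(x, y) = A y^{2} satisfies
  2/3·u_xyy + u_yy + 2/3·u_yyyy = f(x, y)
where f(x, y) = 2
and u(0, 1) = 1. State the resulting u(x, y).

Substitute the ansatz u = A y^{2} into the left-hand side.
Derivatives of the ansatz:
  u_xyy = 0
  u_yy = 2 A
  u_yyyy = 0
Term by term:
  2/3·u_xyy = 0
  u_yy = 2 A
  2/3·u_yyyy = 0
So the left-hand side equals
  2 A
This must equal f(x, y) = 2 identically.
Matching coefficients of the independent functions:
  [constant term]:  2 A = 2
Solving: A = 1.
Check against the point condition:
  u(0, 1) = 1  ⟹  A = 1  ✓
Hence u(x, y) = y^{2}.

Answer: u(x, y) = y^{2}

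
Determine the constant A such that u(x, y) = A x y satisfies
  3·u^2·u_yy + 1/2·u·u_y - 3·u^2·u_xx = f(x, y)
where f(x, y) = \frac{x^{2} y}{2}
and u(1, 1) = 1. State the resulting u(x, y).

Answer: u(x, y) = x y

Derivation:
Substitute the ansatz u = A x y into the left-hand side.
Derivatives of the ansatz:
  u_yy = 0
  u_y = A x
  u_xx = 0
Term by term:
  3·u^2·u_yy = 0
  1/2·u·u_y = \frac{A^{2} x^{2} y}{2}
  -3·u^2·u_xx = 0
So the left-hand side equals
  \frac{A^{2} x^{2} y}{2}
This must equal f(x, y) = \frac{x^{2} y}{2} identically.
Matching coefficients of the independent functions:
  [x^{2} y]:  \frac{A^{2}}{2} = \frac{1}{2}
These equations allow (A) = (-1) or (1).
Impose the point condition(s):
  u(1, 1) = 1  ⟹  A = 1
Only A = 1 satisfies everything.
Hence u(x, y) = x y.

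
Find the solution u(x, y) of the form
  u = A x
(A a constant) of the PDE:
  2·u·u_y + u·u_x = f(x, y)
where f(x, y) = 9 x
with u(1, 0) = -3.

Substitute the ansatz u = A x into the left-hand side.
Derivatives of the ansatz:
  u_y = 0
  u_x = A
Term by term:
  2·u·u_y = 0
  u·u_x = A^{2} x
So the left-hand side equals
  A^{2} x
This must equal f(x, y) = 9 x identically.
Matching coefficients of the independent functions:
  [x]:  A^{2} = 9
These equations allow (A) = (-3) or (3).
Impose the point condition(s):
  u(1, 0) = -3  ⟹  A = -3
Only A = -3 satisfies everything.
Hence u(x, y) = - 3 x.

Answer: u(x, y) = - 3 x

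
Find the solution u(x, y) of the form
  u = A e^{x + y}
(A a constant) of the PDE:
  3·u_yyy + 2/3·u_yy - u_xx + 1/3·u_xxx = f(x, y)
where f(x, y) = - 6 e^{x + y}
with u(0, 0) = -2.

Answer: u(x, y) = - 2 e^{x + y}

Derivation:
Substitute the ansatz u = A e^{x + y} into the left-hand side.
Derivatives of the ansatz:
  u_yyy = A e^{x} e^{y}
  u_yy = A e^{x} e^{y}
  u_xx = A e^{x} e^{y}
  u_xxx = A e^{x} e^{y}
Term by term:
  3·u_yyy = 3 A e^{x} e^{y}
  2/3·u_yy = \frac{2 A e^{x} e^{y}}{3}
  -u_xx = - A e^{x} e^{y}
  1/3·u_xxx = \frac{A e^{x} e^{y}}{3}
So the left-hand side equals
  3 A e^{x} e^{y}
This must equal f(x, y) identically; expanded, f = - 6 e^{x} e^{y}.
Matching coefficients of the independent functions:
  [e^{x} e^{y}]:  3 A = -6
Solving: A = -2.
Check against the point condition:
  u(0, 0) = -2  ⟹  A = -2  ✓
Hence u(x, y) = - 2 e^{x + y}.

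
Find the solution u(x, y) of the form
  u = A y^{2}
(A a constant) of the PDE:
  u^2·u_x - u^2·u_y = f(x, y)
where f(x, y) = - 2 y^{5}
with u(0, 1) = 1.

Substitute the ansatz u = A y^{2} into the left-hand side.
Derivatives of the ansatz:
  u_x = 0
  u_y = 2 A y
Term by term:
  u^2·u_x = 0
  -u^2·u_y = - 2 A^{3} y^{5}
So the left-hand side equals
  - 2 A^{3} y^{5}
This must equal f(x, y) = - 2 y^{5} identically.
Matching coefficients of the independent functions:
  [y^{5}]:  - 2 A^{3} = -2
Solving: A = 1.
Check against the point condition:
  u(0, 1) = 1  ⟹  A = 1  ✓
Hence u(x, y) = y^{2}.

Answer: u(x, y) = y^{2}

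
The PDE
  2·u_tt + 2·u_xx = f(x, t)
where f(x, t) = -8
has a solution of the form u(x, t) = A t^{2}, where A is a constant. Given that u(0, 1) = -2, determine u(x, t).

Answer: u(x, t) = - 2 t^{2}

Derivation:
Substitute the ansatz u = A t^{2} into the left-hand side.
Derivatives of the ansatz:
  u_tt = 2 A
  u_xx = 0
Term by term:
  2·u_tt = 4 A
  2·u_xx = 0
So the left-hand side equals
  4 A
This must equal f(x, t) = -8 identically.
Matching coefficients of the independent functions:
  [constant term]:  4 A = -8
Solving: A = -2.
Check against the point condition:
  u(0, 1) = -2  ⟹  A = -2  ✓
Hence u(x, t) = - 2 t^{2}.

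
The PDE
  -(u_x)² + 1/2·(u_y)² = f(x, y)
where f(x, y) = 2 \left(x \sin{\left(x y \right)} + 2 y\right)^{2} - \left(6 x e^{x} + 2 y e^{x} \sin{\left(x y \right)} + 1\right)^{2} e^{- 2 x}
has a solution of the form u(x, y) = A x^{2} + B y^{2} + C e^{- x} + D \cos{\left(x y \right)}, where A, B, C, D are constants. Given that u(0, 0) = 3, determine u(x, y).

Answer: u(x, y) = - 3 x^{2} - 2 y^{2} + 2 \cos{\left(x y \right)} + e^{- x}

Derivation:
Substitute the ansatz u = A x^{2} + B y^{2} + C e^{- x} + D \cos{\left(x y \right)} into the left-hand side.
Derivatives of the ansatz:
  u_x = 2 A x - C e^{- x} - D y \sin{\left(x y \right)}
  u_y = 2 B y - D x \sin{\left(x y \right)}
Term by term:
  -(u_x)² = - 4 A^{2} x^{2} + 4 A C x e^{- x} + 4 A D x y \sin{\left(x y \right)} - C^{2} e^{- 2 x} - 2 C D y e^{- x} \sin{\left(x y \right)} - D^{2} y^{2} \sin^{2}{\left(x y \right)}
  1/2·(u_y)² = 2 B^{2} y^{2} - 2 B D x y \sin{\left(x y \right)} + \frac{D^{2} x^{2} \sin^{2}{\left(x y \right)}}{2}
So the left-hand side equals
  - 4 A^{2} x^{2} + 4 A C x e^{- x} + 4 A D x y \sin{\left(x y \right)} + 2 B^{2} y^{2} - 2 B D x y \sin{\left(x y \right)} - C^{2} e^{- 2 x} - 2 C D y e^{- x} \sin{\left(x y \right)} + \frac{D^{2} x^{2} \sin^{2}{\left(x y \right)}}{2} - D^{2} y^{2} \sin^{2}{\left(x y \right)}
This must equal f(x, y) identically; expanded, f = 2 x^{2} \sin^{2}{\left(x y \right)} - 36 x^{2} - 16 x y \sin{\left(x y \right)} - 12 x e^{- x} - 4 y^{2} \sin^{2}{\left(x y \right)} + 8 y^{2} - 4 y e^{- x} \sin{\left(x y \right)} - e^{- 2 x}.
Matching coefficients of the independent functions:
  [x^{2}]:  - 4 A^{2} = -36
  [y^{2}]:  2 B^{2} = 8
  [x e^{- x}]:  4 A C = -12
  [x^{2} \sin^{2}{\left(x y \right)}]:  \frac{D^{2}}{2} = 2
  [y^{2} \sin^{2}{\left(x y \right)}]:  - D^{2} = -4
  [x y \sin{\left(x y \right)}]:  4 A D - 2 B D = -16
  [y e^{- x} \sin{\left(x y \right)}]:  - 2 C D = -4
  [e^{- 2 x}]:  - C^{2} = -1
These equations allow (A, B, C, D) = (-3, -2, 1, 2) or (3, 2, -1, -2).
Impose the point condition(s):
  u(0, 0) = 3  ⟹  C + D = 3
Only A = -3, B = -2, C = 1, D = 2 satisfies everything.
Hence u(x, y) = - 3 x^{2} - 2 y^{2} + 2 \cos{\left(x y \right)} + e^{- x}.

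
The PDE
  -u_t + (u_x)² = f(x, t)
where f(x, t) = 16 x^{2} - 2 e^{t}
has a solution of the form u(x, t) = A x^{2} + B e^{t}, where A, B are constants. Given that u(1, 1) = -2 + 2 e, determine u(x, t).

Answer: u(x, t) = - 2 x^{2} + 2 e^{t}

Derivation:
Substitute the ansatz u = A x^{2} + B e^{t} into the left-hand side.
Derivatives of the ansatz:
  u_t = B e^{t}
  u_x = 2 A x
Term by term:
  -u_t = - B e^{t}
  (u_x)² = 4 A^{2} x^{2}
So the left-hand side equals
  4 A^{2} x^{2} - B e^{t}
This must equal f(x, t) = 16 x^{2} - 2 e^{t} identically.
Matching coefficients of the independent functions:
  [x^{2}]:  4 A^{2} = 16
  [e^{t}]:  - B = -2
These equations allow (A, B) = (-2, 2) or (2, 2).
Impose the point condition(s):
  u(1, 1) = -2 + 2 e  ⟹  A + e B = -2 + 2 e
Only A = -2, B = 2 satisfies everything.
Hence u(x, t) = - 2 x^{2} + 2 e^{t}.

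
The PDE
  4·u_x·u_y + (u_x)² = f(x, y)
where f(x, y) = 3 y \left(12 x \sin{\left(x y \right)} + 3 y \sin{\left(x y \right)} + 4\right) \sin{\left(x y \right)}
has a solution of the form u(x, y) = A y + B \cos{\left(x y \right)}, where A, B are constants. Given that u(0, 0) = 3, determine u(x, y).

Substitute the ansatz u = A y + B \cos{\left(x y \right)} into the left-hand side.
Derivatives of the ansatz:
  u_x = - B y \sin{\left(x y \right)}
  u_y = A - B x \sin{\left(x y \right)}
Term by term:
  4·u_x·u_y = - 4 A B y \sin{\left(x y \right)} + 4 B^{2} x y \sin^{2}{\left(x y \right)}
  (u_x)² = B^{2} y^{2} \sin^{2}{\left(x y \right)}
So the left-hand side equals
  - 4 A B y \sin{\left(x y \right)} + 4 B^{2} x y \sin^{2}{\left(x y \right)} + B^{2} y^{2} \sin^{2}{\left(x y \right)}
This must equal f(x, y) identically; expanded, f = 36 x y \sin^{2}{\left(x y \right)} + 9 y^{2} \sin^{2}{\left(x y \right)} + 12 y \sin{\left(x y \right)}.
Matching coefficients of the independent functions:
  [y \sin{\left(x y \right)}]:  - 4 A B = 12
  [y^{2} \sin^{2}{\left(x y \right)}]:  B^{2} = 9
  [x y \sin^{2}{\left(x y \right)}]:  4 B^{2} = 36
These equations allow (A, B) = (-1, 3) or (1, -3).
Impose the point condition(s):
  u(0, 0) = 3  ⟹  B = 3
Only A = -1, B = 3 satisfies everything.
Hence u(x, y) = - y + 3 \cos{\left(x y \right)}.

Answer: u(x, y) = - y + 3 \cos{\left(x y \right)}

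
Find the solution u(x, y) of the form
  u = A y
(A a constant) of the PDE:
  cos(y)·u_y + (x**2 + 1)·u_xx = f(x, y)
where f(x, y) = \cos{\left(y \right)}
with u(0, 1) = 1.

Substitute the ansatz u = A y into the left-hand side.
Derivatives of the ansatz:
  u_y = A
  u_xx = 0
Term by term:
  cos(y)·u_y = A \cos{\left(y \right)}
  (x**2 + 1)·u_xx = 0
So the left-hand side equals
  A \cos{\left(y \right)}
This must equal f(x, y) = \cos{\left(y \right)} identically.
Matching coefficients of the independent functions:
  [\cos{\left(y \right)}]:  A = 1
Solving: A = 1.
Check against the point condition:
  u(0, 1) = 1  ⟹  A = 1  ✓
Hence u(x, y) = y.

Answer: u(x, y) = y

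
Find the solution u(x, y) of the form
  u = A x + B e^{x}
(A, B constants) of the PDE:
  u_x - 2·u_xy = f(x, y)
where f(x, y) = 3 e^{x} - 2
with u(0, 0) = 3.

Substitute the ansatz u = A x + B e^{x} into the left-hand side.
Derivatives of the ansatz:
  u_x = A + B e^{x}
  u_xy = 0
Term by term:
  u_x = A + B e^{x}
  -2·u_xy = 0
So the left-hand side equals
  A + B e^{x}
This must equal f(x, y) = 3 e^{x} - 2 identically.
Matching coefficients of the independent functions:
  [constant term]:  A = -2
  [e^{x}]:  B = 3
Solving: A = -2, B = 3.
Check against the point condition:
  u(0, 0) = 3  ⟹  B = 3  ✓
Hence u(x, y) = - 2 x + 3 e^{x}.

Answer: u(x, y) = - 2 x + 3 e^{x}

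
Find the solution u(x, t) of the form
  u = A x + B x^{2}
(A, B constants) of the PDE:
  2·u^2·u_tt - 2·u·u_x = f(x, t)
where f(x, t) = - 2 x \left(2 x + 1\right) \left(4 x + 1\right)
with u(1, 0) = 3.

Answer: u(x, t) = 2 x^{2} + x

Derivation:
Substitute the ansatz u = A x + B x^{2} into the left-hand side.
Derivatives of the ansatz:
  u_tt = 0
  u_x = A + 2 B x
Term by term:
  2·u^2·u_tt = 0
  -2·u·u_x = - 2 A^{2} x - 6 A B x^{2} - 4 B^{2} x^{3}
So the left-hand side equals
  - 2 A^{2} x - 6 A B x^{2} - 4 B^{2} x^{3}
This must equal f(x, t) = - 2 x \left(2 x + 1\right) \left(4 x + 1\right) identically.
Matching coefficients of the independent functions:
  [x]:  - 2 A^{2} = -2
  [x^{2}]:  - 6 A B = -12
  [x^{3}]:  - 4 B^{2} = -16
These equations allow (A, B) = (-1, -2) or (1, 2).
Impose the point condition(s):
  u(1, 0) = 3  ⟹  A + B = 3
Only A = 1, B = 2 satisfies everything.
Hence u(x, t) = 2 x^{2} + x.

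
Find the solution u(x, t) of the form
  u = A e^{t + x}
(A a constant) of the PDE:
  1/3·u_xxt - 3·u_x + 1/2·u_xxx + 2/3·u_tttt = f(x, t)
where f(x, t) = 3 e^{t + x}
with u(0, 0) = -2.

Substitute the ansatz u = A e^{t + x} into the left-hand side.
Derivatives of the ansatz:
  u_xxt = A e^{t} e^{x}
  u_x = A e^{t} e^{x}
  u_xxx = A e^{t} e^{x}
  u_tttt = A e^{t} e^{x}
Term by term:
  1/3·u_xxt = \frac{A e^{t} e^{x}}{3}
  -3·u_x = - 3 A e^{t} e^{x}
  1/2·u_xxx = \frac{A e^{t} e^{x}}{2}
  2/3·u_tttt = \frac{2 A e^{t} e^{x}}{3}
So the left-hand side equals
  - \frac{3 A e^{t} e^{x}}{2}
This must equal f(x, t) identically; expanded, f = 3 e^{t} e^{x}.
Matching coefficients of the independent functions:
  [e^{t} e^{x}]:  - \frac{3 A}{2} = 3
Solving: A = -2.
Check against the point condition:
  u(0, 0) = -2  ⟹  A = -2  ✓
Hence u(x, t) = - 2 e^{t + x}.

Answer: u(x, t) = - 2 e^{t + x}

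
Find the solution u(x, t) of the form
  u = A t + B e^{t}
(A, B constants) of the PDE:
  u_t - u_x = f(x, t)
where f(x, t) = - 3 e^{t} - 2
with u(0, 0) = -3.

Answer: u(x, t) = - 2 t - 3 e^{t}

Derivation:
Substitute the ansatz u = A t + B e^{t} into the left-hand side.
Derivatives of the ansatz:
  u_t = A + B e^{t}
  u_x = 0
Term by term:
  u_t = A + B e^{t}
  -u_x = 0
So the left-hand side equals
  A + B e^{t}
This must equal f(x, t) = - 3 e^{t} - 2 identically.
Matching coefficients of the independent functions:
  [constant term]:  A = -2
  [e^{t}]:  B = -3
Solving: A = -2, B = -3.
Check against the point condition:
  u(0, 0) = -3  ⟹  B = -3  ✓
Hence u(x, t) = - 2 t - 3 e^{t}.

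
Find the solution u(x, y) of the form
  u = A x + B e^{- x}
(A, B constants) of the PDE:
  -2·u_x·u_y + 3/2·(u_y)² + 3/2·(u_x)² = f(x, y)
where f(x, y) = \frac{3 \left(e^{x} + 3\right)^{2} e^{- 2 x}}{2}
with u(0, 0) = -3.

Substitute the ansatz u = A x + B e^{- x} into the left-hand side.
Derivatives of the ansatz:
  u_x = A - B e^{- x}
  u_y = 0
Term by term:
  -2·u_x·u_y = 0
  3/2·(u_y)² = 0
  3/2·(u_x)² = \frac{3 A^{2}}{2} - 3 A B e^{- x} + \frac{3 B^{2} e^{- 2 x}}{2}
So the left-hand side equals
  \frac{3 A^{2}}{2} - 3 A B e^{- x} + \frac{3 B^{2} e^{- 2 x}}{2}
This must equal f(x, y) identically; expanded, f = \frac{3}{2} + 9 e^{- x} + \frac{27 e^{- 2 x}}{2}.
Matching coefficients of the independent functions:
  [constant term]:  \frac{3 A^{2}}{2} = \frac{3}{2}
  [e^{- 2 x}]:  \frac{3 B^{2}}{2} = \frac{27}{2}
  [e^{- x}]:  - 3 A B = 9
These equations allow (A, B) = (-1, 3) or (1, -3).
Impose the point condition(s):
  u(0, 0) = -3  ⟹  B = -3
Only A = 1, B = -3 satisfies everything.
Hence u(x, y) = x - 3 e^{- x}.

Answer: u(x, y) = x - 3 e^{- x}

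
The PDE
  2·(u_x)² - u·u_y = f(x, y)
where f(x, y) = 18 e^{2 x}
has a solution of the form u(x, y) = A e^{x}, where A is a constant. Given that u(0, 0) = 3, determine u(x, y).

Substitute the ansatz u = A e^{x} into the left-hand side.
Derivatives of the ansatz:
  u_x = A e^{x}
  u_y = 0
Term by term:
  2·(u_x)² = 2 A^{2} e^{2 x}
  -u·u_y = 0
So the left-hand side equals
  2 A^{2} e^{2 x}
This must equal f(x, y) = 18 e^{2 x} identically.
Matching coefficients of the independent functions:
  [e^{2 x}]:  2 A^{2} = 18
These equations allow (A) = (-3) or (3).
Impose the point condition(s):
  u(0, 0) = 3  ⟹  A = 3
Only A = 3 satisfies everything.
Hence u(x, y) = 3 e^{x}.

Answer: u(x, y) = 3 e^{x}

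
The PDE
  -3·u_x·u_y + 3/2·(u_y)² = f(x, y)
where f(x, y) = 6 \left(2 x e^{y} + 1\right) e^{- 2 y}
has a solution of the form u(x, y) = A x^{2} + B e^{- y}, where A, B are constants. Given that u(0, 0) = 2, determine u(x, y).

Substitute the ansatz u = A x^{2} + B e^{- y} into the left-hand side.
Derivatives of the ansatz:
  u_x = 2 A x
  u_y = - B e^{- y}
Term by term:
  -3·u_x·u_y = 6 A B x e^{- y}
  3/2·(u_y)² = \frac{3 B^{2} e^{- 2 y}}{2}
So the left-hand side equals
  6 A B x e^{- y} + \frac{3 B^{2} e^{- 2 y}}{2}
This must equal f(x, y) identically; expanded, f = 12 x e^{- y} + 6 e^{- 2 y}.
Matching coefficients of the independent functions:
  [x e^{- y}]:  6 A B = 12
  [e^{- 2 y}]:  \frac{3 B^{2}}{2} = 6
These equations allow (A, B) = (-1, -2) or (1, 2).
Impose the point condition(s):
  u(0, 0) = 2  ⟹  B = 2
Only A = 1, B = 2 satisfies everything.
Hence u(x, y) = x^{2} + 2 e^{- y}.

Answer: u(x, y) = x^{2} + 2 e^{- y}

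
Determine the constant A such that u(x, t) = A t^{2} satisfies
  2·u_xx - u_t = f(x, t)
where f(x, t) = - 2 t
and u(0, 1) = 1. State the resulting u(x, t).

Substitute the ansatz u = A t^{2} into the left-hand side.
Derivatives of the ansatz:
  u_xx = 0
  u_t = 2 A t
Term by term:
  2·u_xx = 0
  -u_t = - 2 A t
So the left-hand side equals
  - 2 A t
This must equal f(x, t) = - 2 t identically.
Matching coefficients of the independent functions:
  [t]:  - 2 A = -2
Solving: A = 1.
Check against the point condition:
  u(0, 1) = 1  ⟹  A = 1  ✓
Hence u(x, t) = t^{2}.

Answer: u(x, t) = t^{2}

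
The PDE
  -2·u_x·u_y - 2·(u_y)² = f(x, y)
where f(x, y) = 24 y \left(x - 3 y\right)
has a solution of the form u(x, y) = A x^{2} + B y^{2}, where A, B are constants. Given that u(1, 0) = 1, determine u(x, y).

Answer: u(x, y) = x^{2} - 3 y^{2}

Derivation:
Substitute the ansatz u = A x^{2} + B y^{2} into the left-hand side.
Derivatives of the ansatz:
  u_x = 2 A x
  u_y = 2 B y
Term by term:
  -2·u_x·u_y = - 8 A B x y
  -2·(u_y)² = - 8 B^{2} y^{2}
So the left-hand side equals
  - 8 A B x y - 8 B^{2} y^{2}
This must equal f(x, y) identically; expanded, f = 24 x y - 72 y^{2}.
Matching coefficients of the independent functions:
  [y^{2}]:  - 8 B^{2} = -72
  [x y]:  - 8 A B = 24
These equations allow (A, B) = (-1, 3) or (1, -3).
Impose the point condition(s):
  u(1, 0) = 1  ⟹  A = 1
Only A = 1, B = -3 satisfies everything.
Hence u(x, y) = x^{2} - 3 y^{2}.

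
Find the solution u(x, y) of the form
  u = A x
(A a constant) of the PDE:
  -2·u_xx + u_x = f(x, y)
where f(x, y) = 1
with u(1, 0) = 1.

Substitute the ansatz u = A x into the left-hand side.
Derivatives of the ansatz:
  u_xx = 0
  u_x = A
Term by term:
  -2·u_xx = 0
  u_x = A
So the left-hand side equals
  A
This must equal f(x, y) = 1 identically.
Matching coefficients of the independent functions:
  [constant term]:  A = 1
Solving: A = 1.
Check against the point condition:
  u(1, 0) = 1  ⟹  A = 1  ✓
Hence u(x, y) = x.

Answer: u(x, y) = x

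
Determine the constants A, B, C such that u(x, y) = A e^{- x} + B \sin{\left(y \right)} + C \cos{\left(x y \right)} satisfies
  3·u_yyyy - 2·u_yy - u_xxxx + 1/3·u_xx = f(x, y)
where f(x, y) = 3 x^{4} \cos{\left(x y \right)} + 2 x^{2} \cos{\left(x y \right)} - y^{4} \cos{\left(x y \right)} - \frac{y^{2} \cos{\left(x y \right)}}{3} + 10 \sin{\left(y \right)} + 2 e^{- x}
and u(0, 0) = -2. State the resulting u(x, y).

Substitute the ansatz u = A e^{- x} + B \sin{\left(y \right)} + C \cos{\left(x y \right)} into the left-hand side.
Derivatives of the ansatz:
  u_yyyy = B \sin{\left(y \right)} + C x^{4} \cos{\left(x y \right)}
  u_yy = - B \sin{\left(y \right)} - C x^{2} \cos{\left(x y \right)}
  u_xxxx = A e^{- x} + C y^{4} \cos{\left(x y \right)}
  u_xx = A e^{- x} - C y^{2} \cos{\left(x y \right)}
Term by term:
  3·u_yyyy = 3 B \sin{\left(y \right)} + 3 C x^{4} \cos{\left(x y \right)}
  -2·u_yy = 2 B \sin{\left(y \right)} + 2 C x^{2} \cos{\left(x y \right)}
  -u_xxxx = - A e^{- x} - C y^{4} \cos{\left(x y \right)}
  1/3·u_xx = \frac{A e^{- x}}{3} - \frac{C y^{2} \cos{\left(x y \right)}}{3}
So the left-hand side equals
  - \frac{2 A e^{- x}}{3} + 5 B \sin{\left(y \right)} + 3 C x^{4} \cos{\left(x y \right)} + 2 C x^{2} \cos{\left(x y \right)} - C y^{4} \cos{\left(x y \right)} - \frac{C y^{2} \cos{\left(x y \right)}}{3}
This must equal f(x, y) = 3 x^{4} \cos{\left(x y \right)} + 2 x^{2} \cos{\left(x y \right)} - y^{4} \cos{\left(x y \right)} - \frac{y^{2} \cos{\left(x y \right)}}{3} + 10 \sin{\left(y \right)} + 2 e^{- x} identically.
Matching coefficients of the independent functions:
  [x^{2} \cos{\left(x y \right)}]:  2 C = 2
  [x^{4} \cos{\left(x y \right)}]:  3 C = 3
  [y^{2} \cos{\left(x y \right)}]:  - \frac{C}{3} = - \frac{1}{3}
  [y^{4} \cos{\left(x y \right)}]:  - C = -1
  [e^{- x}]:  - \frac{2 A}{3} = 2
  [\sin{\left(y \right)}]:  5 B = 10
Solving: A = -3, B = 2, C = 1.
Check against the point condition:
  u(0, 0) = -2  ⟹  A + C = -2  ✓
Hence u(x, y) = 2 \sin{\left(y \right)} + \cos{\left(x y \right)} - 3 e^{- x}.

Answer: u(x, y) = 2 \sin{\left(y \right)} + \cos{\left(x y \right)} - 3 e^{- x}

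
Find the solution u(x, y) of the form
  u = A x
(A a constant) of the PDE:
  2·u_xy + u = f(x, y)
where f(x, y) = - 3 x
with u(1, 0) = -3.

Substitute the ansatz u = A x into the left-hand side.
Derivatives of the ansatz:
  u_xy = 0
Term by term:
  2·u_xy = 0
  u = A x
So the left-hand side equals
  A x
This must equal f(x, y) = - 3 x identically.
Matching coefficients of the independent functions:
  [x]:  A = -3
Solving: A = -3.
Check against the point condition:
  u(1, 0) = -3  ⟹  A = -3  ✓
Hence u(x, y) = - 3 x.

Answer: u(x, y) = - 3 x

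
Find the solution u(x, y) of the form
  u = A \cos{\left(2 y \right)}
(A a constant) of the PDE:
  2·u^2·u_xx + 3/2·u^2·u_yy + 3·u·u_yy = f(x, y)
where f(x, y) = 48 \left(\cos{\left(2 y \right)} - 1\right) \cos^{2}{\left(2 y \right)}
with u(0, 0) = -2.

Substitute the ansatz u = A \cos{\left(2 y \right)} into the left-hand side.
Derivatives of the ansatz:
  u_xx = 0
  u_yy = - 4 A \cos{\left(2 y \right)}
Term by term:
  2·u^2·u_xx = 0
  3/2·u^2·u_yy = - 6 A^{3} \cos^{3}{\left(2 y \right)}
  3·u·u_yy = - 12 A^{2} \cos^{2}{\left(2 y \right)}
So the left-hand side equals
  - 6 A^{3} \cos^{3}{\left(2 y \right)} - 12 A^{2} \cos^{2}{\left(2 y \right)}
This must equal f(x, y) identically; expanded, f = 48 \cos^{3}{\left(2 y \right)} - 48 \cos^{2}{\left(2 y \right)}.
Matching coefficients of the independent functions:
  [\cos^{2}{\left(2 y \right)}]:  - 12 A^{2} = -48
  [\cos^{3}{\left(2 y \right)}]:  - 6 A^{3} = 48
Solving: A = -2.
Check against the point condition:
  u(0, 0) = -2  ⟹  A = -2  ✓
Hence u(x, y) = - 2 \cos{\left(2 y \right)}.

Answer: u(x, y) = - 2 \cos{\left(2 y \right)}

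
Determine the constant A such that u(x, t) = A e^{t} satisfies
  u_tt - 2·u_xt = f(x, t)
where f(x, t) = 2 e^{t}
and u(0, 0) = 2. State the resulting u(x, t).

Substitute the ansatz u = A e^{t} into the left-hand side.
Derivatives of the ansatz:
  u_tt = A e^{t}
  u_xt = 0
Term by term:
  u_tt = A e^{t}
  -2·u_xt = 0
So the left-hand side equals
  A e^{t}
This must equal f(x, t) = 2 e^{t} identically.
Matching coefficients of the independent functions:
  [e^{t}]:  A = 2
Solving: A = 2.
Check against the point condition:
  u(0, 0) = 2  ⟹  A = 2  ✓
Hence u(x, t) = 2 e^{t}.

Answer: u(x, t) = 2 e^{t}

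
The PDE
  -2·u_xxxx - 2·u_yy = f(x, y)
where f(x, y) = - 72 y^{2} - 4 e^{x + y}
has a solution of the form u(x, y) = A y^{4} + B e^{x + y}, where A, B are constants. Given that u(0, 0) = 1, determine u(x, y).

Substitute the ansatz u = A y^{4} + B e^{x + y} into the left-hand side.
Derivatives of the ansatz:
  u_xxxx = B e^{x} e^{y}
  u_yy = 12 A y^{2} + B e^{x} e^{y}
Term by term:
  -2·u_xxxx = - 2 B e^{x} e^{y}
  -2·u_yy = - 24 A y^{2} - 2 B e^{x} e^{y}
So the left-hand side equals
  - 24 A y^{2} - 4 B e^{x} e^{y}
This must equal f(x, y) identically; expanded, f = - 72 y^{2} - 4 e^{x} e^{y}.
Matching coefficients of the independent functions:
  [y^{2}]:  - 24 A = -72
  [e^{x} e^{y}]:  - 4 B = -4
Solving: A = 3, B = 1.
Check against the point condition:
  u(0, 0) = 1  ⟹  B = 1  ✓
Hence u(x, y) = 3 y^{4} + e^{x + y}.

Answer: u(x, y) = 3 y^{4} + e^{x + y}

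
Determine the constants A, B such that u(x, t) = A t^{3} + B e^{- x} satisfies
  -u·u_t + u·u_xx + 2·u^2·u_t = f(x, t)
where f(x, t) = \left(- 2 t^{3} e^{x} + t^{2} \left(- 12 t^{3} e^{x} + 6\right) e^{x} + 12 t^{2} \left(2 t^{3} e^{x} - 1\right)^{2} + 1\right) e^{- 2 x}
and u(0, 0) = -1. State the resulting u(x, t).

Substitute the ansatz u = A t^{3} + B e^{- x} into the left-hand side.
Derivatives of the ansatz:
  u_t = 3 A t^{2}
  u_xx = B e^{- x}
Term by term:
  -u·u_t = - 3 A^{2} t^{5} - 3 A B t^{2} e^{- x}
  u·u_xx = A B t^{3} e^{- x} + B^{2} e^{- 2 x}
  2·u^2·u_t = 6 A^{3} t^{8} + 12 A^{2} B t^{5} e^{- x} + 6 A B^{2} t^{2} e^{- 2 x}
So the left-hand side equals
  6 A^{3} t^{8} + 12 A^{2} B t^{5} e^{- x} - 3 A^{2} t^{5} + 6 A B^{2} t^{2} e^{- 2 x} + A B t^{3} e^{- x} - 3 A B t^{2} e^{- x} + B^{2} e^{- 2 x}
This must equal f(x, t) identically; expanded, f = 48 t^{8} - 12 t^{5} - 48 t^{5} e^{- x} - 2 t^{3} e^{- x} + 6 t^{2} e^{- x} + 12 t^{2} e^{- 2 x} + e^{- 2 x}.
Matching coefficients of the independent functions:
  [t^{5}]:  - 3 A^{2} = -12
  [t^{8}]:  6 A^{3} = 48
  [t^{2} e^{- 2 x}]:  6 A B^{2} = 12
  [t^{2} e^{- x}]:  - 3 A B = 6
  [t^{3} e^{- x}]:  A B = -2
  [t^{5} e^{- x}]:  12 A^{2} B = -48
  [e^{- 2 x}]:  B^{2} = 1
Solving: A = 2, B = -1.
Check against the point condition:
  u(0, 0) = -1  ⟹  B = -1  ✓
Hence u(x, t) = 2 t^{3} - e^{- x}.

Answer: u(x, t) = 2 t^{3} - e^{- x}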